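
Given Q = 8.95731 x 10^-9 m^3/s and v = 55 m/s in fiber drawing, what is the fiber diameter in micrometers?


Cross-sectional area from continuity:
  A = Q / v = 8.95731 x 10^-9 / 55 = 1.628602 x 10^-10 m^2
Diameter from circular cross-section:
  d = sqrt(4A / pi) * 10^6 (m -> um)
  d = sqrt(4 * 1.628602 x 10^-10 / pi) * 10^6 = 14.4 um

14.4 um


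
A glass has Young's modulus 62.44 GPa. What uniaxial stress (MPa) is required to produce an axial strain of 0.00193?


Rearrange E = sigma / epsilon:
  sigma = E * epsilon
  E (MPa) = 62.44 * 1000 = 62440
  sigma = 62440 * 0.00193 = 120.51 MPa

120.51 MPa


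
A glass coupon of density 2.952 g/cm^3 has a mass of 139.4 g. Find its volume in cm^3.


Rearrange rho = m / V:
  V = m / rho
  V = 139.4 / 2.952 = 47.222 cm^3

47.222 cm^3


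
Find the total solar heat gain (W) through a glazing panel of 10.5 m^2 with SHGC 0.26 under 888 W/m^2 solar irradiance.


Solar heat gain: Q = Area * SHGC * Irradiance
  Q = 10.5 * 0.26 * 888 = 2424.2 W

2424.2 W


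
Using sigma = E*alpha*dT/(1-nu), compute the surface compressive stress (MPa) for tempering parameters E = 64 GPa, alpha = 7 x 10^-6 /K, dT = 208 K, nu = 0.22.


Tempering stress: sigma = E * alpha * dT / (1 - nu)
  E (MPa) = 64 * 1000 = 64000
  Numerator = 64000 * (7 x 10^-6) * 208 = 93.184
  Denominator = 1 - 0.22 = 0.78
  sigma = 93.184 / 0.78 = 119.5 MPa

119.5 MPa


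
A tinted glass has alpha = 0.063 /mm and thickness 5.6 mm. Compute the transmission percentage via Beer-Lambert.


Beer-Lambert law: T = exp(-alpha * thickness)
  exponent = -0.063 * 5.6 = -0.3528
  T = exp(-0.3528) = 0.7027
  Percentage = 0.7027 * 100 = 70.27%

70.27%


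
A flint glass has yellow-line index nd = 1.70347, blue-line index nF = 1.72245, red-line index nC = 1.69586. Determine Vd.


Abbe number formula: Vd = (nd - 1) / (nF - nC)
  nd - 1 = 1.70347 - 1 = 0.70347
  nF - nC = 1.72245 - 1.69586 = 0.02659
  Vd = 0.70347 / 0.02659 = 26.46

26.46


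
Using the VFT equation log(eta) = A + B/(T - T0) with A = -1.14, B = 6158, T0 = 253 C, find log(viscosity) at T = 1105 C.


VFT equation: log(eta) = A + B / (T - T0)
  T - T0 = 1105 - 253 = 852
  B / (T - T0) = 6158 / 852 = 7.228
  log(eta) = -1.14 + 7.228 = 6.088

6.088


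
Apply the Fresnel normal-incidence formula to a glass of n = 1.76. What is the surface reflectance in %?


Fresnel reflectance at normal incidence:
  R = ((n - 1)/(n + 1))^2
  (n - 1)/(n + 1) = (1.76 - 1)/(1.76 + 1) = 0.275362
  R = 0.275362^2 = 0.0758242
  R(%) = 0.0758242 * 100 = 7.582%

7.582%


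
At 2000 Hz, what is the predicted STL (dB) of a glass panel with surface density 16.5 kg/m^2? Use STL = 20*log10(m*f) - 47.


Mass law: STL = 20 * log10(m * f) - 47
  m * f = 16.5 * 2000 = 33000
  log10(33000) = 4.51851
  STL = 20 * 4.51851 - 47 = 90.3702 - 47 = 43.4 dB

43.4 dB


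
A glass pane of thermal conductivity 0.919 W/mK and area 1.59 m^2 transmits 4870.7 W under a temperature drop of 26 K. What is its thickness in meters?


Fourier's law: t = k * A * dT / Q
  t = 0.919 * 1.59 * 26 / 4870.7
  t = 37.99146 / 4870.7 = 0.0078 m

0.0078 m


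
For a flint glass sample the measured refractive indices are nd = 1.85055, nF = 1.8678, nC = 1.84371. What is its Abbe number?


Abbe number formula: Vd = (nd - 1) / (nF - nC)
  nd - 1 = 1.85055 - 1 = 0.85055
  nF - nC = 1.8678 - 1.84371 = 0.02409
  Vd = 0.85055 / 0.02409 = 35.31

35.31


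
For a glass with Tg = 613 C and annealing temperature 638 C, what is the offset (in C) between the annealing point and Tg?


Offset = T_anneal - Tg:
  offset = 638 - 613 = 25 C

25 C


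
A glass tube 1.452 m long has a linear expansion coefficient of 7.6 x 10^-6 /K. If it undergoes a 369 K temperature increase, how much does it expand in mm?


Thermal expansion formula: dL = alpha * L0 * dT
  dL = (7.6 x 10^-6) * 1.452 * 369 = 0.00407199 m
Convert to mm: 0.00407199 * 1000 = 4.072 mm

4.072 mm


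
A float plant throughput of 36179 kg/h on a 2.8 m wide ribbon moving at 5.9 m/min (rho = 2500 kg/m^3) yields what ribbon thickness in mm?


Ribbon cross-section from mass balance:
  Volume rate = throughput / density = 36179 / 2500 = 14.4716 m^3/h
  thickness = volume rate / (speed * 60 * width), i.e.
  thickness = throughput / (60 * speed * width * density) * 1000
  thickness = 36179 / (60 * 5.9 * 2.8 * 2500) * 1000 = 14.6 mm

14.6 mm


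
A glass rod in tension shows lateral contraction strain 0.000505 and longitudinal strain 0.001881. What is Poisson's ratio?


Poisson's ratio: nu = lateral strain / axial strain
  nu = 0.000505 / 0.001881 = 0.2685

0.2685


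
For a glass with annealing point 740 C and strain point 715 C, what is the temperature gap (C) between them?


Gap = T_anneal - T_strain:
  gap = 740 - 715 = 25 C

25 C


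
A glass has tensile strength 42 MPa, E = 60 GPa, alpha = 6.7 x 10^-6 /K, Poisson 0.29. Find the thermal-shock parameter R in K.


Thermal shock resistance: R = sigma * (1 - nu) / (E * alpha)
  Numerator = 42 * (1 - 0.29) = 29.82
  Denominator = 60 * 1000 * (6.7 x 10^-6) = 0.402
  R = 29.82 / 0.402 = 74.2 K

74.2 K


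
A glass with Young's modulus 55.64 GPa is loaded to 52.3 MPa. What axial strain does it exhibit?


Rearrange E = sigma / epsilon:
  epsilon = sigma / E
  E (MPa) = 55.64 * 1000 = 55640
  epsilon = 52.3 / 55640 = 0.00094

0.00094


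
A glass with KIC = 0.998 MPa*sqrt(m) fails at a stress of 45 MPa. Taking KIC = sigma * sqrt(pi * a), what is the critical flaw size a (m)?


Rearrange KIC = sigma * sqrt(pi * a):
  sqrt(pi * a) = KIC / sigma
  sqrt(pi * a) = 0.998 / 45 = 0.022178
  a = (KIC / sigma)^2 / pi
  a = 0.022178^2 / pi = 0.0001566 m

0.0001566 m


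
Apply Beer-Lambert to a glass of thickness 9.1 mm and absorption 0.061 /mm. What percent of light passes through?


Beer-Lambert law: T = exp(-alpha * thickness)
  exponent = -0.061 * 9.1 = -0.5551
  T = exp(-0.5551) = 0.574
  Percentage = 0.574 * 100 = 57.4%

57.4%


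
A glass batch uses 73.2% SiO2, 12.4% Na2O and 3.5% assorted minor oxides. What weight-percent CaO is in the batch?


Pieces sum to 100%:
  CaO = 100 - (SiO2 + Na2O + others)
  CaO = 100 - (73.2 + 12.4 + 3.5) = 10.9%

10.9%


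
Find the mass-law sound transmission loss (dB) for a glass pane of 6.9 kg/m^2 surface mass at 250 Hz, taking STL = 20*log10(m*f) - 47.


Mass law: STL = 20 * log10(m * f) - 47
  m * f = 6.9 * 250 = 1725
  log10(1725) = 3.23679
  STL = 20 * 3.23679 - 47 = 64.7358 - 47 = 17.7 dB

17.7 dB


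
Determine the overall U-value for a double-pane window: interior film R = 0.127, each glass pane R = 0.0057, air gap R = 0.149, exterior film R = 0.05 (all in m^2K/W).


Total thermal resistance (series):
  R_total = R_in + R_glass + R_air + R_glass + R_out
  R_total = 0.127 + 0.0057 + 0.149 + 0.0057 + 0.05 = 0.3374 m^2K/W
U-value = 1 / R_total = 1 / 0.3374 = 2.964 W/m^2K

2.964 W/m^2K


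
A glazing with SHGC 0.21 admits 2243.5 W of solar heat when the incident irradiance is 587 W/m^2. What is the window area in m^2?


Rearrange Q = Area * SHGC * Irradiance:
  Area = Q / (SHGC * Irradiance)
  Area = 2243.5 / (0.21 * 587) = 18.2 m^2

18.2 m^2


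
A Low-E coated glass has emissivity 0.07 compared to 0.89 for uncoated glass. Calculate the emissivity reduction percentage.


Percentage reduction = (1 - coated/uncoated) * 100
  Ratio = 0.07 / 0.89 = 0.0787
  Reduction = (1 - 0.0787) * 100 = 92.1%

92.1%


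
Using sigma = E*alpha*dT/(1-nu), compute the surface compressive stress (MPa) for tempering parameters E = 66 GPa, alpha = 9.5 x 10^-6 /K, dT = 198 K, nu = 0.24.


Tempering stress: sigma = E * alpha * dT / (1 - nu)
  E (MPa) = 66 * 1000 = 66000
  Numerator = 66000 * (9.5 x 10^-6) * 198 = 124.146
  Denominator = 1 - 0.24 = 0.76
  sigma = 124.146 / 0.76 = 163.3 MPa

163.3 MPa


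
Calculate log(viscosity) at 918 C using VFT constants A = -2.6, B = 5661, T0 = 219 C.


VFT equation: log(eta) = A + B / (T - T0)
  T - T0 = 918 - 219 = 699
  B / (T - T0) = 5661 / 699 = 8.099
  log(eta) = -2.6 + 8.099 = 5.499

5.499


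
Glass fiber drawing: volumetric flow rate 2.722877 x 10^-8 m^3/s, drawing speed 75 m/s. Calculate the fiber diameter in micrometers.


Cross-sectional area from continuity:
  A = Q / v = 2.722877 x 10^-8 / 75 = 3.630503 x 10^-10 m^2
Diameter from circular cross-section:
  d = sqrt(4A / pi) * 10^6 (m -> um)
  d = sqrt(4 * 3.630503 x 10^-10 / pi) * 10^6 = 21.5 um

21.5 um


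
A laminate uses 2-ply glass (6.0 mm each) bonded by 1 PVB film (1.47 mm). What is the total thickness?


Total thickness = glass contribution + PVB contribution
  Glass: 2 * 6.0 = 12.0 mm
  PVB: 1 * 1.47 = 1.47 mm
  Total = 12.0 + 1.47 = 13.47 mm

13.47 mm


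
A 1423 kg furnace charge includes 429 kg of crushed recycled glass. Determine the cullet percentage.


Cullet ratio = (cullet mass / total batch mass) * 100
  Ratio = 429 / 1423 * 100 = 30.15%

30.15%


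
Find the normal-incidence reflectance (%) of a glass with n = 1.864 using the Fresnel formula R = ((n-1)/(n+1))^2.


Fresnel reflectance at normal incidence:
  R = ((n - 1)/(n + 1))^2
  (n - 1)/(n + 1) = (1.864 - 1)/(1.864 + 1) = 0.301676
  R = 0.301676^2 = 0.0910084
  R(%) = 0.0910084 * 100 = 9.101%

9.101%


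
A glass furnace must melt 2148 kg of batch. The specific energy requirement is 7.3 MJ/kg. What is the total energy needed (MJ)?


Total energy = mass * specific energy
  E = 2148 * 7.3 = 15680.4 MJ

15680.4 MJ


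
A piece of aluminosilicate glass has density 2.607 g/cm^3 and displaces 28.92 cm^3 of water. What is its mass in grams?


Rearrange rho = m / V:
  m = rho * V
  m = 2.607 * 28.92 = 75.394 g

75.394 g


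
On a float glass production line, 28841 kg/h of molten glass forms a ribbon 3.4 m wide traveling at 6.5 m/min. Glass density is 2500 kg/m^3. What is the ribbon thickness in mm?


Ribbon cross-section from mass balance:
  Volume rate = throughput / density = 28841 / 2500 = 11.5364 m^3/h
  thickness = volume rate / (speed * 60 * width), i.e.
  thickness = throughput / (60 * speed * width * density) * 1000
  thickness = 28841 / (60 * 6.5 * 3.4 * 2500) * 1000 = 8.7 mm

8.7 mm


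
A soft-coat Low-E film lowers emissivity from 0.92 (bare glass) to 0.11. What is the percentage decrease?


Percentage reduction = (1 - coated/uncoated) * 100
  Ratio = 0.11 / 0.92 = 0.1196
  Reduction = (1 - 0.1196) * 100 = 88.0%

88.0%


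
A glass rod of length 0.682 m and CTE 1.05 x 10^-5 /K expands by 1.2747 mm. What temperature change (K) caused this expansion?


Rearrange dL = alpha * L0 * dT for dT:
  dT = dL / (alpha * L0)
  dL (m) = 1.2747 / 1000 = 0.0012747
  dT = 0.0012747 / ((1.05 x 10^-5) * 0.682) = 178.0 K

178.0 K


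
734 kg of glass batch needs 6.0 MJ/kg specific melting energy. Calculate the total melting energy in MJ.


Total energy = mass * specific energy
  E = 734 * 6.0 = 4404 MJ

4404 MJ


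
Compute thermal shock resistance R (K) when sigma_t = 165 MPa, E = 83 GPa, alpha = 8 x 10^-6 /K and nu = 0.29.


Thermal shock resistance: R = sigma * (1 - nu) / (E * alpha)
  Numerator = 165 * (1 - 0.29) = 117.15
  Denominator = 83 * 1000 * (8 x 10^-6) = 0.664
  R = 117.15 / 0.664 = 176.4 K

176.4 K


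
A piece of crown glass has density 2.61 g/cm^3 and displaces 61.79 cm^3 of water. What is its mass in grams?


Rearrange rho = m / V:
  m = rho * V
  m = 2.61 * 61.79 = 161.272 g

161.272 g


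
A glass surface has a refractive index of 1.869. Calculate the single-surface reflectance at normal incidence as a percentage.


Fresnel reflectance at normal incidence:
  R = ((n - 1)/(n + 1))^2
  (n - 1)/(n + 1) = (1.869 - 1)/(1.869 + 1) = 0.302893
  R = 0.302893^2 = 0.0917442
  R(%) = 0.0917442 * 100 = 9.174%

9.174%


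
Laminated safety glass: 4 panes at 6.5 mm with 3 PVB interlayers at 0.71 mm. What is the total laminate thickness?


Total thickness = glass contribution + PVB contribution
  Glass: 4 * 6.5 = 26.0 mm
  PVB: 3 * 0.71 = 2.13 mm
  Total = 26.0 + 2.13 = 28.13 mm

28.13 mm


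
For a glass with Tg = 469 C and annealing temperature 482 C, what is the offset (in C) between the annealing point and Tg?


Offset = T_anneal - Tg:
  offset = 482 - 469 = 13 C

13 C


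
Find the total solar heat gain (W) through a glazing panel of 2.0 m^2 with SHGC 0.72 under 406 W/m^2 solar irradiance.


Solar heat gain: Q = Area * SHGC * Irradiance
  Q = 2.0 * 0.72 * 406 = 584.6 W

584.6 W


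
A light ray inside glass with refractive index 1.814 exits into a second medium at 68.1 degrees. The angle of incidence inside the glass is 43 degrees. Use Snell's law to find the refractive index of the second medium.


Apply Snell's law: n1 * sin(theta1) = n2 * sin(theta2)
  n2 = n1 * sin(theta1) / sin(theta2)
  sin(43) = 0.681998
  sin(68.1) = 0.927836
  n2 = 1.814 * 0.681998 / 0.927836 = 1.3334

1.3334


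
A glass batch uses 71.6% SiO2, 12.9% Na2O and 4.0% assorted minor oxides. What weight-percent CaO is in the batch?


Pieces sum to 100%:
  CaO = 100 - (SiO2 + Na2O + others)
  CaO = 100 - (71.6 + 12.9 + 4.0) = 11.5%

11.5%


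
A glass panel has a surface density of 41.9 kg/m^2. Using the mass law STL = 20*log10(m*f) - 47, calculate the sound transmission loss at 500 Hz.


Mass law: STL = 20 * log10(m * f) - 47
  m * f = 41.9 * 500 = 20950
  log10(20950) = 4.32118
  STL = 20 * 4.32118 - 47 = 86.4236 - 47 = 39.4 dB

39.4 dB


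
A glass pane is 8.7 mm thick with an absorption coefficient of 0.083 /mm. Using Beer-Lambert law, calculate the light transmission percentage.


Beer-Lambert law: T = exp(-alpha * thickness)
  exponent = -0.083 * 8.7 = -0.7221
  T = exp(-0.7221) = 0.4857
  Percentage = 0.4857 * 100 = 48.57%

48.57%


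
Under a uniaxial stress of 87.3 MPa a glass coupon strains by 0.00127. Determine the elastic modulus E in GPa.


Young's modulus: E = stress / strain
  E = 87.3 MPa / 0.00127 = 68740.16 MPa
Convert to GPa: 68740.16 / 1000 = 68.74 GPa

68.74 GPa


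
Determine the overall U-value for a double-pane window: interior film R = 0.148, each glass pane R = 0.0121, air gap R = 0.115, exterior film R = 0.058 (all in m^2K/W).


Total thermal resistance (series):
  R_total = R_in + R_glass + R_air + R_glass + R_out
  R_total = 0.148 + 0.0121 + 0.115 + 0.0121 + 0.058 = 0.3452 m^2K/W
U-value = 1 / R_total = 1 / 0.3452 = 2.897 W/m^2K

2.897 W/m^2K


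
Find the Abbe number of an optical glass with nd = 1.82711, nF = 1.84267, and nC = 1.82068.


Abbe number formula: Vd = (nd - 1) / (nF - nC)
  nd - 1 = 1.82711 - 1 = 0.82711
  nF - nC = 1.84267 - 1.82068 = 0.02199
  Vd = 0.82711 / 0.02199 = 37.61

37.61


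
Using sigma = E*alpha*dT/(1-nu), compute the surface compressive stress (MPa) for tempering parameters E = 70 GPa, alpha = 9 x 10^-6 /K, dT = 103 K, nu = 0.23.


Tempering stress: sigma = E * alpha * dT / (1 - nu)
  E (MPa) = 70 * 1000 = 70000
  Numerator = 70000 * (9 x 10^-6) * 103 = 64.89
  Denominator = 1 - 0.23 = 0.77
  sigma = 64.89 / 0.77 = 84.3 MPa

84.3 MPa


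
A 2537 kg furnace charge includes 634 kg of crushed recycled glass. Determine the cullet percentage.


Cullet ratio = (cullet mass / total batch mass) * 100
  Ratio = 634 / 2537 * 100 = 24.99%

24.99%


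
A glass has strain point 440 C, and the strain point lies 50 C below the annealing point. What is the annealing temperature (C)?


T_anneal = T_strain + gap:
  T_anneal = 440 + 50 = 490 C

490 C


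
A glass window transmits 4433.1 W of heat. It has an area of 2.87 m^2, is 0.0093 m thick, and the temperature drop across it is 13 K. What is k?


Fourier's law rearranged: k = Q * t / (A * dT)
  Numerator = 4433.1 * 0.0093 = 41.22783
  Denominator = 2.87 * 13 = 37.31
  k = 41.22783 / 37.31 = 1.105 W/mK

1.105 W/mK


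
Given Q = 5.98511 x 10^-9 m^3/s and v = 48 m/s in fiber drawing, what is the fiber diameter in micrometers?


Cross-sectional area from continuity:
  A = Q / v = 5.98511 x 10^-9 / 48 = 1.246898 x 10^-10 m^2
Diameter from circular cross-section:
  d = sqrt(4A / pi) * 10^6 (m -> um)
  d = sqrt(4 * 1.246898 x 10^-10 / pi) * 10^6 = 12.6 um

12.6 um


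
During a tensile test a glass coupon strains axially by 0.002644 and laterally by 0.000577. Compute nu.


Poisson's ratio: nu = lateral strain / axial strain
  nu = 0.000577 / 0.002644 = 0.2182

0.2182


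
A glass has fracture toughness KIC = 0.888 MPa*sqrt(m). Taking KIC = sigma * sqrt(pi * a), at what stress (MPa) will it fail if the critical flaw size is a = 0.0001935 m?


Rearrange KIC = sigma * sqrt(pi * a):
  sigma = KIC / sqrt(pi * a)
  sqrt(pi * 0.0001935) = 0.024656
  sigma = 0.888 / 0.024656 = 36.02 MPa

36.02 MPa


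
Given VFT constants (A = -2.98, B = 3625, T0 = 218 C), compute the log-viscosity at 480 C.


VFT equation: log(eta) = A + B / (T - T0)
  T - T0 = 480 - 218 = 262
  B / (T - T0) = 3625 / 262 = 13.836
  log(eta) = -2.98 + 13.836 = 10.856

10.856


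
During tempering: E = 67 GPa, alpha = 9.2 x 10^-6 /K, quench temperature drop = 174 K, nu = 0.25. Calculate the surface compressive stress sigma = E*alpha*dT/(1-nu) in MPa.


Tempering stress: sigma = E * alpha * dT / (1 - nu)
  E (MPa) = 67 * 1000 = 67000
  Numerator = 67000 * (9.2 x 10^-6) * 174 = 107.2536
  Denominator = 1 - 0.25 = 0.75
  sigma = 107.2536 / 0.75 = 143.0 MPa

143.0 MPa


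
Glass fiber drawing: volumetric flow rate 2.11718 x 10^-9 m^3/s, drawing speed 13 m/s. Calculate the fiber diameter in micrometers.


Cross-sectional area from continuity:
  A = Q / v = 2.11718 x 10^-9 / 13 = 1.6286 x 10^-10 m^2
Diameter from circular cross-section:
  d = sqrt(4A / pi) * 10^6 (m -> um)
  d = sqrt(4 * 1.6286 x 10^-10 / pi) * 10^6 = 14.4 um

14.4 um


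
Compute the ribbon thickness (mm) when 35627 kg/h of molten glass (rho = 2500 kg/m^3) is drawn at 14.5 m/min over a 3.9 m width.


Ribbon cross-section from mass balance:
  Volume rate = throughput / density = 35627 / 2500 = 14.2508 m^3/h
  thickness = volume rate / (speed * 60 * width), i.e.
  thickness = throughput / (60 * speed * width * density) * 1000
  thickness = 35627 / (60 * 14.5 * 3.9 * 2500) * 1000 = 4.2 mm

4.2 mm


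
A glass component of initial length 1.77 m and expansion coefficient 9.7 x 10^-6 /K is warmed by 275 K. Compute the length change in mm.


Thermal expansion formula: dL = alpha * L0 * dT
  dL = (9.7 x 10^-6) * 1.77 * 275 = 0.00472148 m
Convert to mm: 0.00472148 * 1000 = 4.7215 mm

4.7215 mm


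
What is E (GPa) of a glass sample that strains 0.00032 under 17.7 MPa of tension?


Young's modulus: E = stress / strain
  E = 17.7 MPa / 0.00032 = 55312.5 MPa
Convert to GPa: 55312.5 / 1000 = 55.31 GPa

55.31 GPa


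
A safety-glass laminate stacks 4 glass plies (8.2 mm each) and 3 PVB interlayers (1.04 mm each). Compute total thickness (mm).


Total thickness = glass contribution + PVB contribution
  Glass: 4 * 8.2 = 32.8 mm
  PVB: 3 * 1.04 = 3.12 mm
  Total = 32.8 + 3.12 = 35.92 mm

35.92 mm


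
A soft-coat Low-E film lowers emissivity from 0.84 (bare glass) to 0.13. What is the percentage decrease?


Percentage reduction = (1 - coated/uncoated) * 100
  Ratio = 0.13 / 0.84 = 0.1548
  Reduction = (1 - 0.1548) * 100 = 84.5%

84.5%


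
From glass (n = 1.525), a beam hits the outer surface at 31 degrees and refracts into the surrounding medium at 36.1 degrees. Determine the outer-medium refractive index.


Apply Snell's law: n1 * sin(theta1) = n2 * sin(theta2)
  n2 = n1 * sin(theta1) / sin(theta2)
  sin(31) = 0.515038
  sin(36.1) = 0.589196
  n2 = 1.525 * 0.515038 / 0.589196 = 1.3331

1.3331


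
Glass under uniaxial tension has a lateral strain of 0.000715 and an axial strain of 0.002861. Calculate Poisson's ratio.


Poisson's ratio: nu = lateral strain / axial strain
  nu = 0.000715 / 0.002861 = 0.2499

0.2499


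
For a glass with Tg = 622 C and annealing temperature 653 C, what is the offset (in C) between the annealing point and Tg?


Offset = T_anneal - Tg:
  offset = 653 - 622 = 31 C

31 C


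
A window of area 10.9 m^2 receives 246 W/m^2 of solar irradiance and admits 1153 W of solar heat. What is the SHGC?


Rearrange Q = Area * SHGC * Irradiance:
  SHGC = Q / (Area * Irradiance)
  SHGC = 1153 / (10.9 * 246) = 0.43

0.43


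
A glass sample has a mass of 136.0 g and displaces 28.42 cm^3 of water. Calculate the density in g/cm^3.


Use the definition of density:
  rho = mass / volume
  rho = 136.0 / 28.42 = 4.785 g/cm^3

4.785 g/cm^3


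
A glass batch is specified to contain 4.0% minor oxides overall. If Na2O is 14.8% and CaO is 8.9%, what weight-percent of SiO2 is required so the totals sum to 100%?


Known pieces sum to 100%:
  SiO2 = 100 - (others + Na2O + CaO)
  SiO2 = 100 - (4.0 + 14.8 + 8.9) = 72.3%

72.3%


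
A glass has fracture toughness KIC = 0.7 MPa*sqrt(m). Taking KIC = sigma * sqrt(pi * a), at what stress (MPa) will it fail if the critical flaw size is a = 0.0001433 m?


Rearrange KIC = sigma * sqrt(pi * a):
  sigma = KIC / sqrt(pi * a)
  sqrt(pi * 0.0001433) = 0.021218
  sigma = 0.7 / 0.021218 = 32.99 MPa

32.99 MPa


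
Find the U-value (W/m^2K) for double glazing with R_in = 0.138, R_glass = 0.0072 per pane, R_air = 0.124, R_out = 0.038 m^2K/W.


Total thermal resistance (series):
  R_total = R_in + R_glass + R_air + R_glass + R_out
  R_total = 0.138 + 0.0072 + 0.124 + 0.0072 + 0.038 = 0.3144 m^2K/W
U-value = 1 / R_total = 1 / 0.3144 = 3.181 W/m^2K

3.181 W/m^2K


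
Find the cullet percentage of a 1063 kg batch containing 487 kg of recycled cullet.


Cullet ratio = (cullet mass / total batch mass) * 100
  Ratio = 487 / 1063 * 100 = 45.81%

45.81%


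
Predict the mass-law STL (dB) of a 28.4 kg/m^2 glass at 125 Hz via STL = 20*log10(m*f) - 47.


Mass law: STL = 20 * log10(m * f) - 47
  m * f = 28.4 * 125 = 3550
  log10(3550) = 3.55023
  STL = 20 * 3.55023 - 47 = 71.0046 - 47 = 24.0 dB

24.0 dB


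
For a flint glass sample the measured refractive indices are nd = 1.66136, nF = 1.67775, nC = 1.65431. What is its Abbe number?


Abbe number formula: Vd = (nd - 1) / (nF - nC)
  nd - 1 = 1.66136 - 1 = 0.66136
  nF - nC = 1.67775 - 1.65431 = 0.02344
  Vd = 0.66136 / 0.02344 = 28.22

28.22


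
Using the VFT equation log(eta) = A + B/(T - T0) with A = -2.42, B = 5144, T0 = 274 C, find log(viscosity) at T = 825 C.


VFT equation: log(eta) = A + B / (T - T0)
  T - T0 = 825 - 274 = 551
  B / (T - T0) = 5144 / 551 = 9.336
  log(eta) = -2.42 + 9.336 = 6.916

6.916


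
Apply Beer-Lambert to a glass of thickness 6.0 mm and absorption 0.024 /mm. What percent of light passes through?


Beer-Lambert law: T = exp(-alpha * thickness)
  exponent = -0.024 * 6.0 = -0.144
  T = exp(-0.144) = 0.8659
  Percentage = 0.8659 * 100 = 86.59%

86.59%


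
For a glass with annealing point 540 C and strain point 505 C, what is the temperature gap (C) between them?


Gap = T_anneal - T_strain:
  gap = 540 - 505 = 35 C

35 C


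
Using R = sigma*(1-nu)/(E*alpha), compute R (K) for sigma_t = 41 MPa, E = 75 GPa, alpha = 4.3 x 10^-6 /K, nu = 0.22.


Thermal shock resistance: R = sigma * (1 - nu) / (E * alpha)
  Numerator = 41 * (1 - 0.22) = 31.98
  Denominator = 75 * 1000 * (4.3 x 10^-6) = 0.3225
  R = 31.98 / 0.3225 = 99.2 K

99.2 K


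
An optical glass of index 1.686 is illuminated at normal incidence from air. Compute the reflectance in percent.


Fresnel reflectance at normal incidence:
  R = ((n - 1)/(n + 1))^2
  (n - 1)/(n + 1) = (1.686 - 1)/(1.686 + 1) = 0.255398
  R = 0.255398^2 = 0.0652281
  R(%) = 0.0652281 * 100 = 6.523%

6.523%


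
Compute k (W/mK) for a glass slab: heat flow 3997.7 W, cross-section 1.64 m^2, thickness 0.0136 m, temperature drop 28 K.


Fourier's law rearranged: k = Q * t / (A * dT)
  Numerator = 3997.7 * 0.0136 = 54.36872
  Denominator = 1.64 * 28 = 45.92
  k = 54.36872 / 45.92 = 1.184 W/mK

1.184 W/mK


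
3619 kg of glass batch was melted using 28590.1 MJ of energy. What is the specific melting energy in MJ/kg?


Rearrange E = m * s for s:
  s = E / m
  s = 28590.1 / 3619 = 7.9 MJ/kg

7.9 MJ/kg


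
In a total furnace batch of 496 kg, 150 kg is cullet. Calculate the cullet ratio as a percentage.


Cullet ratio = (cullet mass / total batch mass) * 100
  Ratio = 150 / 496 * 100 = 30.24%

30.24%


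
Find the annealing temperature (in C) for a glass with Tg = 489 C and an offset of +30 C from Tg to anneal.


The annealing temperature is Tg plus the offset:
  T_anneal = 489 + 30 = 519 C

519 C


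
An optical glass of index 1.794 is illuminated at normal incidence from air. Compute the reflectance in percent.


Fresnel reflectance at normal incidence:
  R = ((n - 1)/(n + 1))^2
  (n - 1)/(n + 1) = (1.794 - 1)/(1.794 + 1) = 0.28418
  R = 0.28418^2 = 0.0807583
  R(%) = 0.0807583 * 100 = 8.076%

8.076%


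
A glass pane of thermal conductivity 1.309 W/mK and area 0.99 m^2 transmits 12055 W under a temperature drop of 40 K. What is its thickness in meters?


Fourier's law: t = k * A * dT / Q
  t = 1.309 * 0.99 * 40 / 12055
  t = 51.8364 / 12055 = 0.0043 m

0.0043 m


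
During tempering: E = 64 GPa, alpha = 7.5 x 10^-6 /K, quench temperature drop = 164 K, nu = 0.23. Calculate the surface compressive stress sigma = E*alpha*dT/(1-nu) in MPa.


Tempering stress: sigma = E * alpha * dT / (1 - nu)
  E (MPa) = 64 * 1000 = 64000
  Numerator = 64000 * (7.5 x 10^-6) * 164 = 78.72
  Denominator = 1 - 0.23 = 0.77
  sigma = 78.72 / 0.77 = 102.2 MPa

102.2 MPa


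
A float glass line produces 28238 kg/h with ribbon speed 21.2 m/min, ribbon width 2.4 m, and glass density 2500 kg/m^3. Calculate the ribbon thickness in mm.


Ribbon cross-section from mass balance:
  Volume rate = throughput / density = 28238 / 2500 = 11.2952 m^3/h
  thickness = volume rate / (speed * 60 * width), i.e.
  thickness = throughput / (60 * speed * width * density) * 1000
  thickness = 28238 / (60 * 21.2 * 2.4 * 2500) * 1000 = 3.7 mm

3.7 mm


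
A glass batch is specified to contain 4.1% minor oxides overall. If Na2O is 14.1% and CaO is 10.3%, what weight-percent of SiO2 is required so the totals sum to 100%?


Known pieces sum to 100%:
  SiO2 = 100 - (others + Na2O + CaO)
  SiO2 = 100 - (4.1 + 14.1 + 10.3) = 71.5%

71.5%


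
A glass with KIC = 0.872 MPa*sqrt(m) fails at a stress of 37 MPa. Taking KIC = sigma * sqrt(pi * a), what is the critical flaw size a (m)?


Rearrange KIC = sigma * sqrt(pi * a):
  sqrt(pi * a) = KIC / sigma
  sqrt(pi * a) = 0.872 / 37 = 0.023568
  a = (KIC / sigma)^2 / pi
  a = 0.023568^2 / pi = 0.0001768 m

0.0001768 m


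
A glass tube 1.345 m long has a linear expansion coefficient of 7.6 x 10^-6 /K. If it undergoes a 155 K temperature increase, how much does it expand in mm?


Thermal expansion formula: dL = alpha * L0 * dT
  dL = (7.6 x 10^-6) * 1.345 * 155 = 0.00158441 m
Convert to mm: 0.00158441 * 1000 = 1.5844 mm

1.5844 mm


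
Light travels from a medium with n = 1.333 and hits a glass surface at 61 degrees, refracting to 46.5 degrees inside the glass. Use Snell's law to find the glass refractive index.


Apply Snell's law: n1 * sin(theta1) = n2 * sin(theta2)
  n2 = n1 * sin(theta1) / sin(theta2)
  sin(61) = 0.87462
  sin(46.5) = 0.725374
  n2 = 1.333 * 0.87462 / 0.725374 = 1.6073

1.6073


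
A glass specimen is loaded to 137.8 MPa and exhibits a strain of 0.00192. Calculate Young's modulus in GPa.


Young's modulus: E = stress / strain
  E = 137.8 MPa / 0.00192 = 71770.83 MPa
Convert to GPa: 71770.83 / 1000 = 71.77 GPa

71.77 GPa


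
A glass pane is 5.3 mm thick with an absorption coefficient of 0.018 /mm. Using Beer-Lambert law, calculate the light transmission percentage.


Beer-Lambert law: T = exp(-alpha * thickness)
  exponent = -0.018 * 5.3 = -0.0954
  T = exp(-0.0954) = 0.909
  Percentage = 0.909 * 100 = 90.9%

90.9%


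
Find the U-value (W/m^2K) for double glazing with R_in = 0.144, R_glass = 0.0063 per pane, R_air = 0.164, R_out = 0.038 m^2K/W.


Total thermal resistance (series):
  R_total = R_in + R_glass + R_air + R_glass + R_out
  R_total = 0.144 + 0.0063 + 0.164 + 0.0063 + 0.038 = 0.3586 m^2K/W
U-value = 1 / R_total = 1 / 0.3586 = 2.789 W/m^2K

2.789 W/m^2K


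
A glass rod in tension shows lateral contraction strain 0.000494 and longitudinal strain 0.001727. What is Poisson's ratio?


Poisson's ratio: nu = lateral strain / axial strain
  nu = 0.000494 / 0.001727 = 0.286

0.286


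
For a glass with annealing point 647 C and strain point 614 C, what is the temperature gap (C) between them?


Gap = T_anneal - T_strain:
  gap = 647 - 614 = 33 C

33 C


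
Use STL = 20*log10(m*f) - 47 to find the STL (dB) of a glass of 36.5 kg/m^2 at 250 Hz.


Mass law: STL = 20 * log10(m * f) - 47
  m * f = 36.5 * 250 = 9125
  log10(9125) = 3.96023
  STL = 20 * 3.96023 - 47 = 79.2046 - 47 = 32.2 dB

32.2 dB


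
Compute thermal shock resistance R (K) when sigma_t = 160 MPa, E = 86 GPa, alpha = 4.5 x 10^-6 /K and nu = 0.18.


Thermal shock resistance: R = sigma * (1 - nu) / (E * alpha)
  Numerator = 160 * (1 - 0.18) = 131.2
  Denominator = 86 * 1000 * (4.5 x 10^-6) = 0.387
  R = 131.2 / 0.387 = 339.0 K

339.0 K


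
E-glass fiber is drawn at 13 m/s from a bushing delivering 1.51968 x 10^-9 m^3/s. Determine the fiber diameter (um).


Cross-sectional area from continuity:
  A = Q / v = 1.51968 x 10^-9 / 13 = 1.168985 x 10^-10 m^2
Diameter from circular cross-section:
  d = sqrt(4A / pi) * 10^6 (m -> um)
  d = sqrt(4 * 1.168985 x 10^-10 / pi) * 10^6 = 12.2 um

12.2 um


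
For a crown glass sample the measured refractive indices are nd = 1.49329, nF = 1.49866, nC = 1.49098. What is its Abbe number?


Abbe number formula: Vd = (nd - 1) / (nF - nC)
  nd - 1 = 1.49329 - 1 = 0.49329
  nF - nC = 1.49866 - 1.49098 = 0.00768
  Vd = 0.49329 / 0.00768 = 64.23

64.23


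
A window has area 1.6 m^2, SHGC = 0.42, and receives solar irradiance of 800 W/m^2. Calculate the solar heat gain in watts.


Solar heat gain: Q = Area * SHGC * Irradiance
  Q = 1.6 * 0.42 * 800 = 537.6 W

537.6 W


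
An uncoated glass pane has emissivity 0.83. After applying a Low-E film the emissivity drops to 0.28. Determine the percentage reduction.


Percentage reduction = (1 - coated/uncoated) * 100
  Ratio = 0.28 / 0.83 = 0.3373
  Reduction = (1 - 0.3373) * 100 = 66.3%

66.3%


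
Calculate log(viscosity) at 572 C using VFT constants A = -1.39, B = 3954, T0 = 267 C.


VFT equation: log(eta) = A + B / (T - T0)
  T - T0 = 572 - 267 = 305
  B / (T - T0) = 3954 / 305 = 12.964
  log(eta) = -1.39 + 12.964 = 11.574

11.574


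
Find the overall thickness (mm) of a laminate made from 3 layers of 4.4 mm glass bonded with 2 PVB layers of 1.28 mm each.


Total thickness = glass contribution + PVB contribution
  Glass: 3 * 4.4 = 13.2 mm
  PVB: 2 * 1.28 = 2.56 mm
  Total = 13.2 + 2.56 = 15.76 mm

15.76 mm


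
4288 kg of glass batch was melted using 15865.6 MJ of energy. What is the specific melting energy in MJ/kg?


Rearrange E = m * s for s:
  s = E / m
  s = 15865.6 / 4288 = 3.7 MJ/kg

3.7 MJ/kg


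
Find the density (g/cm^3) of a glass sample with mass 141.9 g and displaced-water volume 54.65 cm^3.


Use the definition of density:
  rho = mass / volume
  rho = 141.9 / 54.65 = 2.597 g/cm^3

2.597 g/cm^3


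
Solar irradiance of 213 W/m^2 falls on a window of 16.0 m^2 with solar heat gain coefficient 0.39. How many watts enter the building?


Solar heat gain: Q = Area * SHGC * Irradiance
  Q = 16.0 * 0.39 * 213 = 1329.1 W

1329.1 W


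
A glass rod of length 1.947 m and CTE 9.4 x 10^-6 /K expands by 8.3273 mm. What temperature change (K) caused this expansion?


Rearrange dL = alpha * L0 * dT for dT:
  dT = dL / (alpha * L0)
  dL (m) = 8.3273 / 1000 = 0.0083273
  dT = 0.0083273 / ((9.4 x 10^-6) * 1.947) = 455.0 K

455.0 K


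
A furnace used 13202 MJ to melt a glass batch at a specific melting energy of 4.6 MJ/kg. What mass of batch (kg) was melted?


Rearrange E = m * s for m:
  m = E / s
  m = 13202 / 4.6 = 2870.0 kg

2870.0 kg


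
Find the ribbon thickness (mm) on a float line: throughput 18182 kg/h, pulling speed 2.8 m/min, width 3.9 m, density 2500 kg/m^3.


Ribbon cross-section from mass balance:
  Volume rate = throughput / density = 18182 / 2500 = 7.2728 m^3/h
  thickness = volume rate / (speed * 60 * width), i.e.
  thickness = throughput / (60 * speed * width * density) * 1000
  thickness = 18182 / (60 * 2.8 * 3.9 * 2500) * 1000 = 11.1 mm

11.1 mm


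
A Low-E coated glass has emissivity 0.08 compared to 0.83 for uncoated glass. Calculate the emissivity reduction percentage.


Percentage reduction = (1 - coated/uncoated) * 100
  Ratio = 0.08 / 0.83 = 0.0964
  Reduction = (1 - 0.0964) * 100 = 90.4%

90.4%


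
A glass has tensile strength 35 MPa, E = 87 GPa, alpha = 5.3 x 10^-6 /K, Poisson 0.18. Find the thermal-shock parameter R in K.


Thermal shock resistance: R = sigma * (1 - nu) / (E * alpha)
  Numerator = 35 * (1 - 0.18) = 28.7
  Denominator = 87 * 1000 * (5.3 x 10^-6) = 0.4611
  R = 28.7 / 0.4611 = 62.2 K

62.2 K


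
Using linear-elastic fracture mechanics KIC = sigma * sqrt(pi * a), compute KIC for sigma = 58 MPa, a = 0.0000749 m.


Fracture toughness: KIC = sigma * sqrt(pi * a)
  pi * a = pi * 0.0000749 = 0.000235305
  sqrt(pi * a) = 0.01534
  KIC = 58 * 0.01534 = 0.89 MPa*sqrt(m)

0.89 MPa*sqrt(m)


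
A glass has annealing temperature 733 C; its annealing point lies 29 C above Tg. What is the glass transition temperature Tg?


Rearrange T_anneal = Tg + offset for Tg:
  Tg = T_anneal - offset = 733 - 29 = 704 C

704 C


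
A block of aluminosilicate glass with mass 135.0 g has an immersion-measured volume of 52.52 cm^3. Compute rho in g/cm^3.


Use the definition of density:
  rho = mass / volume
  rho = 135.0 / 52.52 = 2.57 g/cm^3

2.57 g/cm^3


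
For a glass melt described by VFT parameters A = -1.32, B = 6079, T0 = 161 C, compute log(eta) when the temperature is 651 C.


VFT equation: log(eta) = A + B / (T - T0)
  T - T0 = 651 - 161 = 490
  B / (T - T0) = 6079 / 490 = 12.406
  log(eta) = -1.32 + 12.406 = 11.086

11.086


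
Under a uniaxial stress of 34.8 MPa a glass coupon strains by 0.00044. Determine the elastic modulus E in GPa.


Young's modulus: E = stress / strain
  E = 34.8 MPa / 0.00044 = 79090.91 MPa
Convert to GPa: 79090.91 / 1000 = 79.09 GPa

79.09 GPa


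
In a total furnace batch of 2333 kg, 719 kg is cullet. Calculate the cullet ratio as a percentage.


Cullet ratio = (cullet mass / total batch mass) * 100
  Ratio = 719 / 2333 * 100 = 30.82%

30.82%


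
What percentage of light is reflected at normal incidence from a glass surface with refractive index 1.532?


Fresnel reflectance at normal incidence:
  R = ((n - 1)/(n + 1))^2
  (n - 1)/(n + 1) = (1.532 - 1)/(1.532 + 1) = 0.210111
  R = 0.210111^2 = 0.0441466
  R(%) = 0.0441466 * 100 = 4.415%

4.415%


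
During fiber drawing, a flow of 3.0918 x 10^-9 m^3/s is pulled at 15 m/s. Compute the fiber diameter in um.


Cross-sectional area from continuity:
  A = Q / v = 3.0918 x 10^-9 / 15 = 2.0612 x 10^-10 m^2
Diameter from circular cross-section:
  d = sqrt(4A / pi) * 10^6 (m -> um)
  d = sqrt(4 * 2.0612 x 10^-10 / pi) * 10^6 = 16.2 um

16.2 um


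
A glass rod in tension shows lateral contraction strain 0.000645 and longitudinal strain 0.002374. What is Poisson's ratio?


Poisson's ratio: nu = lateral strain / axial strain
  nu = 0.000645 / 0.002374 = 0.2717

0.2717


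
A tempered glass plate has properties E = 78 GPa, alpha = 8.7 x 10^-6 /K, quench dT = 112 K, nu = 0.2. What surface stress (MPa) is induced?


Tempering stress: sigma = E * alpha * dT / (1 - nu)
  E (MPa) = 78 * 1000 = 78000
  Numerator = 78000 * (8.7 x 10^-6) * 112 = 76.0032
  Denominator = 1 - 0.2 = 0.8
  sigma = 76.0032 / 0.8 = 95.0 MPa

95.0 MPa


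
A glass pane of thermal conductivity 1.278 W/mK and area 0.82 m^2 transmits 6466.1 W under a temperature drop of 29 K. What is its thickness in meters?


Fourier's law: t = k * A * dT / Q
  t = 1.278 * 0.82 * 29 / 6466.1
  t = 30.39084 / 6466.1 = 0.0047 m

0.0047 m


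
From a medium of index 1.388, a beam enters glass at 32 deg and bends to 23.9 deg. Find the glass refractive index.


Apply Snell's law: n1 * sin(theta1) = n2 * sin(theta2)
  n2 = n1 * sin(theta1) / sin(theta2)
  sin(32) = 0.529919
  sin(23.9) = 0.405142
  n2 = 1.388 * 0.529919 / 0.405142 = 1.8155

1.8155


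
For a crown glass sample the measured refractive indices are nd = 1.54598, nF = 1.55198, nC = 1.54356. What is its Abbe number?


Abbe number formula: Vd = (nd - 1) / (nF - nC)
  nd - 1 = 1.54598 - 1 = 0.54598
  nF - nC = 1.55198 - 1.54356 = 0.00842
  Vd = 0.54598 / 0.00842 = 64.84

64.84


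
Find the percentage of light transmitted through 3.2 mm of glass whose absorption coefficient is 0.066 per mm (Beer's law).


Beer-Lambert law: T = exp(-alpha * thickness)
  exponent = -0.066 * 3.2 = -0.2112
  T = exp(-0.2112) = 0.8096
  Percentage = 0.8096 * 100 = 80.96%

80.96%


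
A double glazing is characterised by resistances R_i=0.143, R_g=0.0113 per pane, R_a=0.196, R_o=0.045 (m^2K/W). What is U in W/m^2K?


Total thermal resistance (series):
  R_total = R_in + R_glass + R_air + R_glass + R_out
  R_total = 0.143 + 0.0113 + 0.196 + 0.0113 + 0.045 = 0.4066 m^2K/W
U-value = 1 / R_total = 1 / 0.4066 = 2.459 W/m^2K

2.459 W/m^2K


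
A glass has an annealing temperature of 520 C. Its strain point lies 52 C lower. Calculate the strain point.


Strain point = annealing point - difference:
  T_strain = 520 - 52 = 468 C

468 C


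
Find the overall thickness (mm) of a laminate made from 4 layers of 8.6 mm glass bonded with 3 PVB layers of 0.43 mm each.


Total thickness = glass contribution + PVB contribution
  Glass: 4 * 8.6 = 34.4 mm
  PVB: 3 * 0.43 = 1.29 mm
  Total = 34.4 + 1.29 = 35.69 mm

35.69 mm


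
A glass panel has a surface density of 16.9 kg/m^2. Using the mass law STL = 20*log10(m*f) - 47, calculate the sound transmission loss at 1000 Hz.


Mass law: STL = 20 * log10(m * f) - 47
  m * f = 16.9 * 1000 = 16900
  log10(16900) = 4.22789
  STL = 20 * 4.22789 - 47 = 84.5578 - 47 = 37.6 dB

37.6 dB


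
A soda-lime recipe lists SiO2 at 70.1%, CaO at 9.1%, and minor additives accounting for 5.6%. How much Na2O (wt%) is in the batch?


Pieces sum to 100%:
  Na2O = 100 - (SiO2 + CaO + others)
  Na2O = 100 - (70.1 + 9.1 + 5.6) = 15.2%

15.2%


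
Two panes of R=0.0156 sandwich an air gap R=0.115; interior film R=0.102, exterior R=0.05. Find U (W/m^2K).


Total thermal resistance (series):
  R_total = R_in + R_glass + R_air + R_glass + R_out
  R_total = 0.102 + 0.0156 + 0.115 + 0.0156 + 0.05 = 0.2982 m^2K/W
U-value = 1 / R_total = 1 / 0.2982 = 3.353 W/m^2K

3.353 W/m^2K


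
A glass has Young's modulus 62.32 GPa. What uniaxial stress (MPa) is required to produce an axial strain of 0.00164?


Rearrange E = sigma / epsilon:
  sigma = E * epsilon
  E (MPa) = 62.32 * 1000 = 62320
  sigma = 62320 * 0.00164 = 102.2 MPa

102.2 MPa


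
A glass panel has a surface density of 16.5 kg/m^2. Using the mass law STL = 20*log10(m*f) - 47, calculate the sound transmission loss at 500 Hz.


Mass law: STL = 20 * log10(m * f) - 47
  m * f = 16.5 * 500 = 8250
  log10(8250) = 3.91645
  STL = 20 * 3.91645 - 47 = 78.329 - 47 = 31.3 dB

31.3 dB


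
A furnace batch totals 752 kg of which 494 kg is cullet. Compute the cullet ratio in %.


Cullet ratio = (cullet mass / total batch mass) * 100
  Ratio = 494 / 752 * 100 = 65.69%

65.69%


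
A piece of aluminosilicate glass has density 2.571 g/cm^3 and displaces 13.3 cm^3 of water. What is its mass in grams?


Rearrange rho = m / V:
  m = rho * V
  m = 2.571 * 13.3 = 34.194 g

34.194 g


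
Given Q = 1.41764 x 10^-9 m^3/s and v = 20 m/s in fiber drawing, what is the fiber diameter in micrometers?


Cross-sectional area from continuity:
  A = Q / v = 1.41764 x 10^-9 / 20 = 7.0882 x 10^-11 m^2
Diameter from circular cross-section:
  d = sqrt(4A / pi) * 10^6 (m -> um)
  d = sqrt(4 * 7.0882 x 10^-11 / pi) * 10^6 = 9.5 um

9.5 um
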